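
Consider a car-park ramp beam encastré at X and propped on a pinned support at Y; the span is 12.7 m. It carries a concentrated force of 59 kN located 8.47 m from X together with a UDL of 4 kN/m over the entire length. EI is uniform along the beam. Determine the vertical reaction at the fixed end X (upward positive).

Take the reaction at Y as the redundant and release it; the primary structure is a cantilever fixed at X.
Primary-structure tip deflection at Y by superposition:
  point load 59 at a = 8.47: Pa²(3L − a)/(6EI) = 20903/EI
  UDL 4: wL⁴/(8EI) = 13007/EI
  δ_0 = 33910/EI
Tip deflection under a unit load at Y: L³/(3EI) = 682.8/EI.
Compatibility at Y: δ_0 − R_Y·δ_{YY} = 0, so R_Y = 33910/682.8 = 49.66 kN.
Vertical equilibrium: R_X = ΣP − R_Y = 109.8 − 49.66 = 60.14 kN.

R_X = 60.14 kN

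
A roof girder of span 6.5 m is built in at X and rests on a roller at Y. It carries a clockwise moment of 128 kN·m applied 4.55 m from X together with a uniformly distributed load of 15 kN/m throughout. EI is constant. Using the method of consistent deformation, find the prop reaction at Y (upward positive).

R_Y = 63.44 kN

Remove the prop at Y; the released (primary) structure is a cantilever built in at X.
Primary-structure tip deflection at Y by superposition:
  clockwise couple 128 at a = 4.55: M₀a(2L − a)/(2EI) = 2461/EI
  UDL 15: wL⁴/(8EI) = 3347/EI
  δ_0 = 5808/EI
Flexibility coefficient — unit upward force at Y: δ_{YY} = L³/(3EI) = 91.54/EI.
The prop prevents deflection at Y: R_Y = δ_0/δ_{YY} = 5808/91.54 = 63.44 kN.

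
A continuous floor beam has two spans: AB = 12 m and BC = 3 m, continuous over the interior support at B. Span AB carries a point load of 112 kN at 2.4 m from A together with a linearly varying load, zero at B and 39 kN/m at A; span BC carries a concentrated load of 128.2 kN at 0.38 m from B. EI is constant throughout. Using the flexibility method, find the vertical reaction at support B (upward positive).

R_B = 367.9 kN

Take M_B as the redundant. Released structure: two simple spans AB and BC with a hinge at B.
End slopes at the hinge B, treating each span as simply supported:
  span AB: point load 112 at a = 2.4: Pab(L + a)/(6LEI) = 516.1/EI
  span AB: triangular load, peak 39: 7w₀L³/(360EI) = 1310/EI
  span BC: point load 128.2 at a = 0.38: Pab(L + b)/(6LEI) = 39.85/EI
  relative rotation θ_0 = (1826 + 39.85)/EI = 1866/EI
A unit hogging moment at B produces rotation L₁/(3EI) + L₂/(3EI) = 5/EI.
Slope continuity at B: θ_0 = M_B·5/EI, so M_B = 1866/5 = 373.3 kN·m (hogging).
Span AB, ΣM about A with M_B applied at B: R_B^{AB}·12 = 1205 + 373.3, so R_B^{AB} = 131.5 kN and R_A = 346 − 131.5 = 214.5 kN.
Span BC, ΣM about C: R_B^{BC}·3 = 335.9 + 373.3, so R_B^{BC} = 236.4 kN and R_C = 128.2 − 236.4 = -108.2 kN.
R_B = 131.5 + 236.4 = 367.9 kN.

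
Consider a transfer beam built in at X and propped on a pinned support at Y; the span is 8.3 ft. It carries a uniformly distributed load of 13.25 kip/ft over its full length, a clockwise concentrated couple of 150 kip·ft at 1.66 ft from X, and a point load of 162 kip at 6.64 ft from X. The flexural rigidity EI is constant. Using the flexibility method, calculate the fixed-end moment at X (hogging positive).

M_X = 312.2 kip·ft

Take the reaction at Y as the redundant and release it; the primary structure is a cantilever fixed at X.
Downward deflection at the released point Y due to the loads:
  UDL 13.25: wL⁴/(8EI) = 7860/EI
  clockwise couple 150 at a = 1.66: M₀a(2L − a)/(2EI) = 1860/EI
  point load 162 at a = 6.64: Pa²(3L − a)/(6EI) = 21737/EI
  δ_0 = 31457/EI
Flexibility coefficient — unit upward force at Y: δ_{YY} = L³/(3EI) = 190.6/EI.
The prop prevents deflection at Y: R_Y = δ_0/δ_{YY} = 31457/190.6 = 165 kip.
Moment equilibrium about X: M_X = Σ(load moments about X) − R_Y·L = 1682 − 165×8.3 = 312.2 kip·ft.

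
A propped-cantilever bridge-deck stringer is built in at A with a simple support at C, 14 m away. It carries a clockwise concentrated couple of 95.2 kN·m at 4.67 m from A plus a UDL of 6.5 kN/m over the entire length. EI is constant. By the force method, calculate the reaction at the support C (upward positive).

R_C = 39.79 kN

Release the roller at C. Primary structure: cantilever fixed at A.
Downward deflection at the released point C due to the loads:
  clockwise couple 95.2 at a = 4.67: M₀a(2L − a)/(2EI) = 5186/EI
  UDL 6.5: wL⁴/(8EI) = 31213/EI
  δ_0 = 36399/EI
Flexibility coefficient — unit upward force at C: δ_{CC} = L³/(3EI) = 914.7/EI.
The prop prevents deflection at C: R_C = δ_0/δ_{CC} = 36399/914.7 = 39.79 kN.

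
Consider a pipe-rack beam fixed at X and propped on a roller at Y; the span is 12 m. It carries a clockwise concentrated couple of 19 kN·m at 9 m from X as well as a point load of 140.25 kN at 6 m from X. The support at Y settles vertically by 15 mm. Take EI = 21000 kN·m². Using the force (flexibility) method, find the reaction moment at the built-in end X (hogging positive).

Take the reaction at Y as the redundant and release it; the primary structure is a cantilever fixed at X.
Primary-structure tip deflection at Y by superposition:
  clockwise couple 19 at a = 9: M₀a(2L − a)/(2EI) = 1282/EI
  point load 140.25 at a = 6: Pa²(3L − a)/(6EI) = 25245/EI
  δ_0 = 26528/EI
Flexibility coefficient — unit upward force at Y: δ_{YY} = L³/(3EI) = 576/EI.
With EI = 21000 kN·m²: δ_0 = 1.2632 m and δ_{YY} = 0.027429 m/kN.
Compatibility — the beam at Y must follow the support down by 0.015 m: δ_0 − R_Y·δ_{YY} = 0.015, so R_Y = (1.2632 − 0.015)/0.027429 = 45.51 kN.
Moment equilibrium about X: M_X = Σ(load moments about X) − R_Y·L = 860.5 − 45.51×12 = 314.4 kN·m.

M_X = 314.4 kN·m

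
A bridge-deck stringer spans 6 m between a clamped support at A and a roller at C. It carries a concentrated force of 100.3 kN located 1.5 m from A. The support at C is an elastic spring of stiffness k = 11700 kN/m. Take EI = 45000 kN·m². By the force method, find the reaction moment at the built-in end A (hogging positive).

Release the roller at C. Primary structure: cantilever fixed at A.
Deflection at C on the released cantilever, summing each load's contribution:
  point load 100.3 at a = 1.5: Pa²(3L − a)/(6EI) = 620.6/EI
Tip deflection under a unit load at C: L³/(3EI) = 72/EI.
With EI = 45000 kN·m²: δ_0 = 0.013791 m and δ_{CC} = 0.0016 m/kN.
Compatibility — the spring shortens by R_C/k under the reaction it provides: δ_0 − R_C·δ_{CC} = R_C/k. With 1/k = 0.000085 m/kN, R_C = δ_0 / (δ_{CC} + 1/k) = 0.013791 / (0.0016 + 0.000085) = 8.182 kN.
Moment equilibrium about A: M_A = Σ(load moments about A) − R_C·L = 150.4 − 8.182×6 = 101.4 kN·m.

M_A = 101.4 kN·m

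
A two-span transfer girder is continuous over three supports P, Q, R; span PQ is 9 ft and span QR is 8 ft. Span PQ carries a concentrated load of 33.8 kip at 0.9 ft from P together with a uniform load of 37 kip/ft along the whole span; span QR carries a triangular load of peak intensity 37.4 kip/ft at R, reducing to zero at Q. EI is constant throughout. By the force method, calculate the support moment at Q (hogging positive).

M_Q = 272 kip·ft

Insert a hinge at Q; M_Q is the redundant, and each span becomes simply supported.
End slopes at the hinge Q, treating each span as simply supported:
  span PQ: point load 33.8 at a = 0.9: Pab(L + a)/(6LEI) = 45.17/EI
  span PQ: UDL 37: wL³/(24EI) = 1124/EI
  span QR: triangular load, peak 37.4: 7w₀L³/(360EI) = 372.3/EI
  relative rotation θ_0 = (1169 + 372.3)/EI = 1541/EI
A unit hogging moment at Q produces rotation L₁/(3EI) + L₂/(3EI) = 5.667/EI.
Slope continuity at Q: θ_0 = M_Q·5.667/EI, so M_Q = 1541/5.667 = 272 kip·ft (hogging).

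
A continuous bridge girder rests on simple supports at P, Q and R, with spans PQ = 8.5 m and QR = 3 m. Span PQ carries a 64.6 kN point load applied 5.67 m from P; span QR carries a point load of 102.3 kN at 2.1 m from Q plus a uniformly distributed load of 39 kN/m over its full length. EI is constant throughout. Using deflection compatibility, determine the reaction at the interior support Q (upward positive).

R_Q = 176.3 kN

Take M_Q as the redundant. Released structure: two simple spans PQ and QR with a hinge at Q.
Rotations at Q on the released spans (each span's end-slope, ×1/EI):
  span PQ: point load 64.6 at a = 5.67: Pab(L + a)/(6LEI) = 288/EI
  span QR: point load 102.3 at a = 2.1: Pab(L + b)/(6LEI) = 41.89/EI
  span QR: UDL 39: wL³/(24EI) = 43.88/EI
  relative rotation θ_0 = (288 + 85.77)/EI = 373.8/EI
A unit hogging moment at Q produces rotation L₁/(3EI) + L₂/(3EI) = 3.833/EI.
Slope continuity at Q: θ_0 = M_Q·3.833/EI, so M_Q = 373.8/3.833 = 97.51 kN·m (hogging).
Span PQ, ΣM about P with M_Q applied at Q: R_Q^{PQ}·8.5 = 366.3 + 97.51, so R_Q^{PQ} = 54.56 kN and R_P = 64.6 − 54.56 = 10.04 kN.
Span QR, ΣM about R: R_Q^{QR}·3 = 267.6 + 97.51, so R_Q^{QR} = 121.7 kN and R_R = 219.3 − 121.7 = 97.61 kN.
R_Q = 54.56 + 121.7 = 176.3 kN.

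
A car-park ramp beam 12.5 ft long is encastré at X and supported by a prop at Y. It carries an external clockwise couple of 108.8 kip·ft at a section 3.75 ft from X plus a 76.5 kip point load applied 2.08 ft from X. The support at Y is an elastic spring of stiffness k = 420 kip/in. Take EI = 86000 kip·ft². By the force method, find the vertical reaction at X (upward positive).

Release the roller at Y. Primary structure: cantilever fixed at X.
Deflection at Y on the released cantilever, summing each load's contribution:
  clockwise couple 108.8 at a = 3.75: M₀a(2L − a)/(2EI) = 4335/EI
  point load 76.5 at a = 2.08: Pa²(3L − a)/(6EI) = 1954/EI
  δ_0 = 6289/EI
Flexibility coefficient — unit upward force at Y: δ_{YY} = L³/(3EI) = 651/EI.
With EI = 86000 kip·ft²: δ_0 = 0.073126 ft and δ_{YY} = 0.00757 ft/kip.
Compatibility — the spring shortens by R_Y/k under the reaction it provides: δ_0 − R_Y·δ_{YY} = R_Y/k. With 1/k = 1/(420×12) ft/kip = 0.000198 ft/kip, R_Y = δ_0 / (δ_{YY} + 1/k) = 0.073126 / (0.00757 + 0.000198) = 9.413 kip.
Vertical equilibrium: R_X = ΣP − R_Y = 76.5 − 9.413 = 67.09 kip.

R_X = 67.09 kip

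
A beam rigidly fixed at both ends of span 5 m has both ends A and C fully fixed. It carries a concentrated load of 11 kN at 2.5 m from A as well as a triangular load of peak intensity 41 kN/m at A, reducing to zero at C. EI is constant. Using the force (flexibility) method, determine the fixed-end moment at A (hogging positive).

M_A = 58.12 kN·m

Release both end moments; the primary structure is a simply-supported span AC with redundants M_A and M_C.
Simple-span end rotations at A and C under the given loads:
  at A: point load 11 at a = 2.5: Pab(L + b)/(6LEI) = 17.19/EI
  at C: point load 11 at a = 2.5: Pab(L + a)/(6LEI) = 17.19/EI
  at A: triangular load, peak 41: w₀L³/(45EI) = 113.9/EI
  at C: triangular load, peak 41: 7w₀L³/(360EI) = 99.65/EI
  θ_A0 = 131.1/EI,  θ_C0 = 116.8/EI
Flexibility coefficients: a unit moment at one end gives L/(3EI) there and L/(6EI) at the far end, so f₁₁ = f₂₂ = 1.667/EI and f₁₂ = f₂₁ = 0.8333/EI.
Compatibility — zero rotation at each built-in end:
  1.667 M_A + 0.8333 M_C = 131.1
  0.8333 M_A + 1.667 M_C = 116.8
Solving the pair gives M_A = 58.12 kN·m and M_C = 41.04 kN·m (hogging).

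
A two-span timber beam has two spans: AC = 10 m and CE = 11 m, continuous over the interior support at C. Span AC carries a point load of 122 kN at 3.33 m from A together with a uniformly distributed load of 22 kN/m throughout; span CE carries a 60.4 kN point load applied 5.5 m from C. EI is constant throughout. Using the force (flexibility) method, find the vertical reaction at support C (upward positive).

Insert a hinge at C; M_C is the redundant, and each span becomes simply supported.
Discontinuity in slope at C on the released structure — sum the simple-span end rotations:
  span AC: point load 122 at a = 3.33: Pab(L + a)/(6LEI) = 602/EI
  span AC: UDL 22: wL³/(24EI) = 916.7/EI
  span CE: point load 60.4 at a = 5.5: Pab(L + b)/(6LEI) = 456.8/EI
  relative rotation θ_0 = (1519 + 456.8)/EI = 1975/EI
A unit hogging moment at C produces rotation L₁/(3EI) + L₂/(3EI) = 7/EI.
Slope continuity at C: θ_0 = M_C·7/EI, so M_C = 1975/7 = 282.2 kN·m (hogging).
Span AC, ΣM about A with M_C applied at C: R_C^{AC}·10 = 1506 + 282.2, so R_C^{AC} = 178.8 kN and R_A = 342 − 178.8 = 163.2 kN.
Span CE, ΣM about E: R_C^{CE}·11 = 332.2 + 282.2, so R_C^{CE} = 55.86 kN and R_E = 60.4 − 55.86 = 4.545 kN.
R_C = 178.8 + 55.86 = 234.7 kN.

R_C = 234.7 kN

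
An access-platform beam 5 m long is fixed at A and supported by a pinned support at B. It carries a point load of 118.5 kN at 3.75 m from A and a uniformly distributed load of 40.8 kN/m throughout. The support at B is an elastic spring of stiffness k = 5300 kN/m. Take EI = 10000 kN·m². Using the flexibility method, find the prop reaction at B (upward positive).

Remove the prop at B; the released (primary) structure is a cantilever built in at A.
Downward deflection at the released point B due to the loads:
  point load 118.5 at a = 3.75: Pa²(3L − a)/(6EI) = 3125/EI
  UDL 40.8: wL⁴/(8EI) = 3188/EI
  δ_0 = 6312/EI
Flexibility coefficient — unit upward force at B: δ_{BB} = L³/(3EI) = 41.67/EI.
With EI = 10000 kN·m²: δ_0 = 0.6312 m and δ_{BB} = 0.004167 m/kN.
Compatibility — the spring shortens by R_B/k under the reaction it provides: δ_0 − R_B·δ_{BB} = R_B/k. With 1/k = 0.000189 m/kN, R_B = δ_0 / (δ_{BB} + 1/k) = 0.6312 / (0.004167 + 0.000189) = 144.9 kN.

R_B = 144.9 kN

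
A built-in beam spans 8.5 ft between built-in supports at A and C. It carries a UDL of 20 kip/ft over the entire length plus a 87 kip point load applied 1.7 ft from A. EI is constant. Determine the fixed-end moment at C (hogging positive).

M_C = 144.1 kip·ft

Release both end moments; the primary structure is a simply-supported span AC with redundants M_A and M_C.
On the primary (simply-supported) span, the end slopes from the loading are:
  at A: UDL 20: wL³/(24EI) = 511.8/EI
  at C: UDL 20: wL³/(24EI) = 511.8/EI
  at A: point load 87 at a = 1.7: Pab(L + b)/(6LEI) = 301.7/EI
  at C: point load 87 at a = 1.7: Pab(L + a)/(6LEI) = 201.1/EI
  θ_A0 = 813.5/EI,  θ_C0 = 712.9/EI
Flexibility coefficients: a unit moment at one end gives L/(3EI) there and L/(6EI) at the far end, so f₁₁ = f₂₂ = 2.833/EI and f₁₂ = f₂₁ = 1.417/EI.
Compatibility — zero rotation at each built-in end:
  2.833 M_A + 1.417 M_C = 813.5
  1.417 M_A + 2.833 M_C = 712.9
Solving the pair gives M_A = 215.1 kip·ft and M_C = 144.1 kip·ft (hogging).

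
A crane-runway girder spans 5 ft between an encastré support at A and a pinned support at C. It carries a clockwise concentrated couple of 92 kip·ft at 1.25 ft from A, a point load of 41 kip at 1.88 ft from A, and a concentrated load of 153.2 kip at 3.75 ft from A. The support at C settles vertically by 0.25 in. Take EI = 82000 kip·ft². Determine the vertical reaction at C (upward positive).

Take the reaction at C as the redundant and release it; the primary structure is a cantilever fixed at A.
Free-end deflection of the primary structure under the applied loading (downward +):
  clockwise couple 92 at a = 1.25: M₀a(2L − a)/(2EI) = 503.1/EI
  point load 41 at a = 1.88: Pa²(3L − a)/(6EI) = 316.9/EI
  point load 153.2 at a = 3.75: Pa²(3L − a)/(6EI) = 4039/EI
  δ_0 = 4859/EI
Flexibility coefficient — unit upward force at C: δ_{CC} = L³/(3EI) = 41.67/EI.
With EI = 82000 kip·ft²: δ_0 = 0.059262 ft and δ_{CC} = 0.000508 ft/kip.
Compatibility — the beam at C must follow the support down by 0.02083 ft: δ_0 − R_C·δ_{CC} = 0.02083, so R_C = (0.059262 − 0.02083)/0.000508 = 75.63 kip.

R_C = 75.63 kip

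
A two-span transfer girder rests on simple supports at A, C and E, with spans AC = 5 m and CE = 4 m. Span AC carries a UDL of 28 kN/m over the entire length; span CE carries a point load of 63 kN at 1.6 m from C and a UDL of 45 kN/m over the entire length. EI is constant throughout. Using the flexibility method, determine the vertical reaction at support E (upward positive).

R_E = 87.67 kN

Release continuity at C by inserting a hinge; the redundant is the internal moment M_C. The primary structure is two simply-supported spans AC and CE.
End slopes at the hinge C, treating each span as simply supported:
  span AC: UDL 28: wL³/(24EI) = 145.8/EI
  span CE: point load 63 at a = 1.6: Pab(L + b)/(6LEI) = 64.51/EI
  span CE: UDL 45: wL³/(24EI) = 120/EI
  relative rotation θ_0 = (145.8 + 184.5)/EI = 330.3/EI
A unit hogging moment at C produces rotation L₁/(3EI) + L₂/(3EI) = 3/EI.
Slope continuity at C: θ_0 = M_C·3/EI, so M_C = 330.3/3 = 110.1 kN·m (hogging).
Span CE, ΣM about E: R_C^{CE}·4 = 511.2 + 110.1, so R_C^{CE} = 155.3 kN and R_E = 243 − 155.3 = 87.67 kN.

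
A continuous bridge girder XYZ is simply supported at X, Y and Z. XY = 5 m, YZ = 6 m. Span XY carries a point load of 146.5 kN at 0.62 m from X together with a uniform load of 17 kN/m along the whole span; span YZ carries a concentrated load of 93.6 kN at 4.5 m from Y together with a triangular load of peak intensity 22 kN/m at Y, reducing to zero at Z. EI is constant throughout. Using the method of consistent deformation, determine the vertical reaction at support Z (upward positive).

Take M_Y as the redundant. Released structure: two simple spans XY and YZ with a hinge at Y.
End slopes at the hinge Y, treating each span as simply supported:
  span XY: point load 146.5 at a = 0.62: Pab(L + a)/(6LEI) = 74.53/EI
  span XY: UDL 17: wL³/(24EI) = 88.54/EI
  span YZ: point load 93.6 at a = 4.5: Pab(L + b)/(6LEI) = 131.6/EI
  span YZ: triangular load, peak 22: w₀L³/(45EI) = 105.6/EI
  relative rotation θ_0 = (163.1 + 237.2)/EI = 400.3/EI
A unit hogging moment at Y produces rotation L₁/(3EI) + L₂/(3EI) = 3.667/EI.
Compatibility: M_Y·(L₁+L₂)/(3EI) = θ_0, giving M_Y = 109.2 kN·m (hogging).
Span YZ, ΣM about Z: R_Y^{YZ}·6 = 404.4 + 109.2, so R_Y^{YZ} = 85.6 kN and R_Z = 159.6 − 85.6 = 74 kN.

R_Z = 74 kN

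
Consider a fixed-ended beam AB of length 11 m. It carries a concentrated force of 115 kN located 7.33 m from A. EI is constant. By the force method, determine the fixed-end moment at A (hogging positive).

M_A = 93.83 kN·m

Take the two fixed-end moments M_A, M_B as redundants; the released structure is the simple span AB.
On the primary (simply-supported) span, the end slopes from the loading are:
  at A: point load 115 at a = 7.33: Pab(L + b)/(6LEI) = 687.6/EI
  at B: point load 115 at a = 7.33: Pab(L + a)/(6LEI) = 859.2/EI
  θ_A0 = 687.6/EI,  θ_B0 = 859.2/EI
Flexibility coefficients: a unit moment at one end gives L/(3EI) there and L/(6EI) at the far end, so f₁₁ = f₂₂ = 3.667/EI and f₁₂ = f₂₁ = 1.833/EI.
Compatibility — zero rotation at each built-in end:
  3.667 M_A + 1.833 M_B = 687.6
  1.833 M_A + 3.667 M_B = 859.2
Solving the pair gives M_A = 93.83 kN·m and M_B = 187.4 kN·m (hogging).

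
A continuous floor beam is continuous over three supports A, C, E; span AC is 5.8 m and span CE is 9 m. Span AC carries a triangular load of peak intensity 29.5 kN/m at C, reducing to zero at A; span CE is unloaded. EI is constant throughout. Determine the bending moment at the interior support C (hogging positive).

Insert a hinge at C; M_C is the redundant, and each span becomes simply supported.
End slopes at the hinge C, treating each span as simply supported:
  span AC: triangular load, peak 29.5: w₀L³/(45EI) = 127.9/EI
  relative rotation θ_0 = (127.9 + 0)/EI = 127.9/EI
A unit hogging moment at C produces rotation L₁/(3EI) + L₂/(3EI) = 4.933/EI.
Compatibility: M_C·(L₁+L₂)/(3EI) = θ_0, giving M_C = 25.93 kN·m (hogging).

M_C = 25.93 kN·m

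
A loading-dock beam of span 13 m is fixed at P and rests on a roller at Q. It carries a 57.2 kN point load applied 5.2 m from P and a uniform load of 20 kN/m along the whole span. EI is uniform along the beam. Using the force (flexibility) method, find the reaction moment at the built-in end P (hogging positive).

M_P = 565.3 kN·m

Choose R_Q as the redundant. The primary structure is the cantilever fixed at P.
Deflection at Q on the released cantilever, summing each load's contribution:
  point load 57.2 at a = 5.2: Pa²(3L − a)/(6EI) = 8713/EI
  UDL 20: wL⁴/(8EI) = 71402/EI
  δ_0 = 80116/EI
Flexibility coefficient — unit upward force at Q: δ_{QQ} = L³/(3EI) = 732.3/EI.
The prop prevents deflection at Q: R_Q = δ_0/δ_{QQ} = 80116/732.3 = 109.4 kN.
Moment equilibrium about P: M_P = Σ(load moments about P) − R_Q·L = 1987 − 109.4×13 = 565.3 kN·m.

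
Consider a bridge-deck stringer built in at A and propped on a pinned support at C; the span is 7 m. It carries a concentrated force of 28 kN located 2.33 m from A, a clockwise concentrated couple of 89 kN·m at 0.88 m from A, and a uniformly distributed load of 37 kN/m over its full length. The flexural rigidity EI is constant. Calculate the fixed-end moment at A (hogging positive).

M_A = 320.4 kN·m

Release the roller at C. Primary structure: cantilever fixed at A.
Primary-structure tip deflection at C by superposition:
  point load 28 at a = 2.33: Pa²(3L − a)/(6EI) = 473/EI
  clockwise couple 89 at a = 0.88: M₀a(2L − a)/(2EI) = 513.8/EI
  UDL 37: wL⁴/(8EI) = 11105/EI
  δ_0 = 12091/EI
Flexibility coefficient — unit upward force at C: δ_{CC} = L³/(3EI) = 114.3/EI.
The prop prevents deflection at C: R_C = δ_0/δ_{CC} = 12091/114.3 = 105.8 kN.
Moment equilibrium about A: M_A = Σ(load moments about A) − R_C·L = 1061 − 105.8×7 = 320.4 kN·m.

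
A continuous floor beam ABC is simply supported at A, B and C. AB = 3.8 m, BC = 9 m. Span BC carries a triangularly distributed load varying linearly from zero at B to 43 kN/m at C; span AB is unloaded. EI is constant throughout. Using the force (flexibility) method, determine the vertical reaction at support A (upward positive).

R_A = -37.59 kN

Release continuity at B by inserting a hinge; the redundant is the internal moment M_B. The primary structure is two simply-supported spans AB and BC.
Rotations at B on the released spans (each span's end-slope, ×1/EI):
  span BC: triangular load, peak 43: 7w₀L³/(360EI) = 609.5/EI
  relative rotation θ_0 = (0 + 609.5)/EI = 609.5/EI
A unit hogging moment at B produces rotation L₁/(3EI) + L₂/(3EI) = 4.267/EI.
Slope continuity at B: θ_0 = M_B·4.267/EI, so M_B = 609.5/4.267 = 142.9 kN·m (hogging).
Span AB, ΣM about A with M_B applied at B: R_B^{AB}·3.8 = 0 + 142.9, so R_B^{AB} = 37.59 kN and R_A = 0 − 37.59 = -37.59 kN.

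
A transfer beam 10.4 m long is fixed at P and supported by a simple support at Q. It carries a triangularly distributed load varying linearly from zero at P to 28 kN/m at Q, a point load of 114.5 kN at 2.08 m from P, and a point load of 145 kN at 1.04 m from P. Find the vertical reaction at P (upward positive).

R_P = 316.5 kN

Choose R_Q as the redundant. The primary structure is the cantilever fixed at P.
Primary-structure tip deflection at Q by superposition:
  triangular load, peak 28 at the free end: 11w₀L⁴/(120EI) = 30026/EI
  point load 114.5 at a = 2.08: Pa²(3L − a)/(6EI) = 2404/EI
  point load 145 at a = 1.04: Pa²(3L − a)/(6EI) = 788.3/EI
  δ_0 = 33219/EI
Flexibility coefficient — unit upward force at Q: δ_{QQ} = L³/(3EI) = 375/EI.
Compatibility at Q: δ_0 − R_Q·δ_{QQ} = 0, so R_Q = 33219/375 = 88.59 kN.
Vertical equilibrium: R_P = ΣP − R_Q = 405.1 − 88.59 = 316.5 kN.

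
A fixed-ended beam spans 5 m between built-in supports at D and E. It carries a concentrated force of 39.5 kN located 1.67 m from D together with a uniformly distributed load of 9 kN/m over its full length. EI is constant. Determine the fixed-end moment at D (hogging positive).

Take the two fixed-end moments M_D, M_E as redundants; the released structure is the simple span DE.
End rotations of the released simple span under the applied load (×1/EI):
  at D: point load 39.5 at a = 1.67: Pab(L + b)/(6LEI) = 60.99/EI
  at E: point load 39.5 at a = 1.67: Pab(L + a)/(6LEI) = 48.84/EI
  at D: UDL 9: wL³/(24EI) = 46.88/EI
  at E: UDL 9: wL³/(24EI) = 46.88/EI
  θ_D0 = 107.9/EI,  θ_E0 = 95.71/EI
Flexibility coefficients: a unit moment at one end gives L/(3EI) there and L/(6EI) at the far end, so f₁₁ = f₂₂ = 1.667/EI and f₁₂ = f₂₁ = 0.8333/EI.
Compatibility — zero rotation at each built-in end:
  1.667 M_D + 0.8333 M_E = 107.9
  0.8333 M_D + 1.667 M_E = 95.71
Solving the pair gives M_D = 48.01 kN·m and M_E = 33.42 kN·m (hogging).

M_D = 48.01 kN·m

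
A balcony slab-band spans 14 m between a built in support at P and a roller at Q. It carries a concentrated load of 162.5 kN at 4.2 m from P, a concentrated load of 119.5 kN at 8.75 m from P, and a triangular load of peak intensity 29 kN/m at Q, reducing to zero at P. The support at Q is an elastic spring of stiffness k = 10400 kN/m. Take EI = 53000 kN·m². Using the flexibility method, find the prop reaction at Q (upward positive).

Choose R_Q as the redundant. The primary structure is the cantilever fixed at P.
Free-end deflection of the primary structure under the applied loading (downward +):
  point load 162.5 at a = 4.2: Pa²(3L − a)/(6EI) = 18059/EI
  point load 119.5 at a = 8.75: Pa²(3L − a)/(6EI) = 50702/EI
  triangular load, peak 29 at the free end: 11w₀L⁴/(120EI) = 102123/EI
  δ_0 = 170883/EI
Tip deflection under a unit load at Q: L³/(3EI) = 914.7/EI.
With EI = 53000 kN·m²: δ_0 = 3.2242 m and δ_{QQ} = 0.017258 m/kN.
Compatibility — the spring shortens by R_Q/k under the reaction it provides: δ_0 − R_Q·δ_{QQ} = R_Q/k. With 1/k = 0.000096 m/kN, R_Q = δ_0 / (δ_{QQ} + 1/k) = 3.2242 / (0.017258 + 0.000096) = 185.8 kN.

R_Q = 185.8 kN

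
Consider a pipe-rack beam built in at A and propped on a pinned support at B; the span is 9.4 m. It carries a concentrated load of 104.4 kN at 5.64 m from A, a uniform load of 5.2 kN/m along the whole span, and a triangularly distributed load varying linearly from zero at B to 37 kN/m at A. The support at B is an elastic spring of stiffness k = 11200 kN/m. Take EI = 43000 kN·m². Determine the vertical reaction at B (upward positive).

R_B = 96.87 kN

Remove the prop at B; the released (primary) structure is a cantilever built in at A.
Deflection at B on the released cantilever, summing each load's contribution:
  point load 104.4 at a = 5.64: Pa²(3L − a)/(6EI) = 12487/EI
  UDL 5.2: wL⁴/(8EI) = 5075/EI
  triangular load, peak 37 at the fixed end: w₀L⁴/(30EI) = 9629/EI
  δ_0 = 27191/EI
Tip deflection under a unit load at B: L³/(3EI) = 276.9/EI.
With EI = 43000 kN·m²: δ_0 = 0.63234 m and δ_{BB} = 0.006439 m/kN.
Compatibility — the spring shortens by R_B/k under the reaction it provides: δ_0 − R_B·δ_{BB} = R_B/k. With 1/k = 0.000089 m/kN, R_B = δ_0 / (δ_{BB} + 1/k) = 0.63234 / (0.006439 + 0.000089) = 96.87 kN.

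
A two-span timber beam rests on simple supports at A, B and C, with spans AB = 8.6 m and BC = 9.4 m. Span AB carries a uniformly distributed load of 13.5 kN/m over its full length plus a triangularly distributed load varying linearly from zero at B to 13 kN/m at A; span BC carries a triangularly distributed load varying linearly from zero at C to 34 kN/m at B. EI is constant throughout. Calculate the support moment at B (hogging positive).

M_B = 191 kN·m

Release continuity at B by inserting a hinge; the redundant is the internal moment M_B. The primary structure is two simply-supported spans AB and BC.
Rotations at B on the released spans (each span's end-slope, ×1/EI):
  span AB: UDL 13.5: wL³/(24EI) = 357.8/EI
  span AB: triangular load, peak 13: 7w₀L³/(360EI) = 160.8/EI
  span BC: triangular load, peak 34: w₀L³/(45EI) = 627.6/EI
  relative rotation θ_0 = (518.6 + 627.6)/EI = 1146/EI
A unit hogging moment at B produces rotation L₁/(3EI) + L₂/(3EI) = 6/EI.
Slope continuity at B: θ_0 = M_B·6/EI, so M_B = 1146/6 = 191 kN·m (hogging).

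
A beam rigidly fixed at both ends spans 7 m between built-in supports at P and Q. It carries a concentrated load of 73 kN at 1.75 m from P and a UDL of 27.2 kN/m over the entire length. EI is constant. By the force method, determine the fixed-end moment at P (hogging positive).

M_P = 182.9 kN·m

Take the two fixed-end moments M_P, M_Q as redundants; the released structure is the simple span PQ.
End rotations of the released simple span under the applied load (×1/EI):
  at P: point load 73 at a = 1.75: Pab(L + b)/(6LEI) = 195.6/EI
  at Q: point load 73 at a = 1.75: Pab(L + a)/(6LEI) = 139.7/EI
  at P: UDL 27.2: wL³/(24EI) = 388.7/EI
  at Q: UDL 27.2: wL³/(24EI) = 388.7/EI
  θ_P0 = 584.4/EI,  θ_Q0 = 528.5/EI
Flexibility coefficients: a unit moment at one end gives L/(3EI) there and L/(6EI) at the far end, so f₁₁ = f₂₂ = 2.333/EI and f₁₂ = f₂₁ = 1.167/EI.
Compatibility — zero rotation at each built-in end:
  2.333 M_P + 1.167 M_Q = 584.4
  1.167 M_P + 2.333 M_Q = 528.5
Solving the pair gives M_P = 182.9 kN·m and M_Q = 135 kN·m (hogging).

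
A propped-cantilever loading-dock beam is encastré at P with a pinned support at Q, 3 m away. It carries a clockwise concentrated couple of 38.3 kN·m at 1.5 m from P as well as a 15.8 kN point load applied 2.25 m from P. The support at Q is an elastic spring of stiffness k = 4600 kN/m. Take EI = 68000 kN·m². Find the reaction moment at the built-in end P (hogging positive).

Choose R_Q as the redundant. The primary structure is the cantilever fixed at P.
Deflection at Q on the released cantilever, summing each load's contribution:
  clockwise couple 38.3 at a = 1.5: M₀a(2L − a)/(2EI) = 129.3/EI
  point load 15.8 at a = 2.25: Pa²(3L − a)/(6EI) = 89.99/EI
  δ_0 = 219.2/EI
Flexibility coefficient — unit upward force at Q: δ_{QQ} = L³/(3EI) = 9/EI.
With EI = 68000 kN·m²: δ_0 = 0.003224 m and δ_{QQ} = 0.000132 m/kN.
Compatibility — the spring shortens by R_Q/k under the reaction it provides: δ_0 − R_Q·δ_{QQ} = R_Q/k. With 1/k = 0.000217 m/kN, R_Q = δ_0 / (δ_{QQ} + 1/k) = 0.003224 / (0.000132 + 0.000217) = 9.219 kN.
Moment equilibrium about P: M_P = Σ(load moments about P) − R_Q·L = 73.85 − 9.219×3 = 46.19 kN·m.

M_P = 46.19 kN·m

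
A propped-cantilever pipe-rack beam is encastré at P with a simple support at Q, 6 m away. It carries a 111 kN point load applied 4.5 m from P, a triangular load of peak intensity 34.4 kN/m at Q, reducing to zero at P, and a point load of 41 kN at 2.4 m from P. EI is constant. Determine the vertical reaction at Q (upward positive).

Choose R_Q as the redundant. The primary structure is the cantilever fixed at P.
Deflection at Q on the released cantilever, summing each load's contribution:
  point load 111 at a = 4.5: Pa²(3L − a)/(6EI) = 5057/EI
  triangular load, peak 34.4 at the free end: 11w₀L⁴/(120EI) = 4087/EI
  point load 41 at a = 2.4: Pa²(3L − a)/(6EI) = 614/EI
  δ_0 = 9758/EI
Flexibility coefficient — unit upward force at Q: δ_{QQ} = L³/(3EI) = 72/EI.
Compatibility at Q: δ_0 − R_Q·δ_{QQ} = 0, so R_Q = 9758/72 = 135.5 kN.

R_Q = 135.5 kN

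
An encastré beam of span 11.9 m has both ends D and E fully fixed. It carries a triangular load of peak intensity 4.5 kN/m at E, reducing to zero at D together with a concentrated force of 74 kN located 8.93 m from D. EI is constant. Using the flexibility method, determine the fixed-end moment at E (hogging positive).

Take the two fixed-end moments M_D, M_E as redundants; the released structure is the simple span DE.
On the primary (simply-supported) span, the end slopes from the loading are:
  at D: triangular load, peak 4.5: 7w₀L³/(360EI) = 147.5/EI
  at E: triangular load, peak 4.5: w₀L³/(45EI) = 168.5/EI
  at D: point load 74 at a = 8.93: Pab(L + b)/(6LEI) = 408.7/EI
  at E: point load 74 at a = 8.93: Pab(L + a)/(6LEI) = 572.6/EI
  θ_D0 = 556.2/EI,  θ_E0 = 741.1/EI
Flexibility coefficients: a unit moment at one end gives L/(3EI) there and L/(6EI) at the far end, so f₁₁ = f₂₂ = 3.967/EI and f₁₂ = f₂₁ = 1.983/EI.
Compatibility — zero rotation at each built-in end:
  3.967 M_D + 1.983 M_E = 556.2
  1.983 M_D + 3.967 M_E = 741.1
Solving the pair gives M_D = 62.4 kN·m and M_E = 155.6 kN·m (hogging).

M_E = 155.6 kN·m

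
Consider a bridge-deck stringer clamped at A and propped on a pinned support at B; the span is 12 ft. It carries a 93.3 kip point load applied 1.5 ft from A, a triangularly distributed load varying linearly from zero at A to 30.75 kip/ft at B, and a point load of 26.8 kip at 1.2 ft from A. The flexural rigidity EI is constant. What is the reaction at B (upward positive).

R_B = 104 kip

Choose R_B as the redundant. The primary structure is the cantilever fixed at A.
Free-end deflection of the primary structure under the applied loading (downward +):
  point load 93.3 at a = 1.5: Pa²(3L − a)/(6EI) = 1207/EI
  triangular load, peak 30.75 at the free end: 11w₀L⁴/(120EI) = 58450/EI
  point load 26.8 at a = 1.2: Pa²(3L − a)/(6EI) = 223.8/EI
  δ_0 = 59881/EI
Flexibility coefficient — unit upward force at B: δ_{BB} = L³/(3EI) = 576/EI.
The prop prevents deflection at B: R_B = δ_0/δ_{BB} = 59881/576 = 104 kip.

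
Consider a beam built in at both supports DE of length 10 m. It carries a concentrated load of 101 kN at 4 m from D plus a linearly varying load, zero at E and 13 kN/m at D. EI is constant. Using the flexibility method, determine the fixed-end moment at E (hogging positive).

M_E = 140.3 kN·m

Release both end moments; the primary structure is a simply-supported span DE with redundants M_D and M_E.
End rotations of the released simple span under the applied load (×1/EI):
  at D: point load 101 at a = 4: Pab(L + b)/(6LEI) = 646.4/EI
  at E: point load 101 at a = 4: Pab(L + a)/(6LEI) = 565.6/EI
  at D: triangular load, peak 13: w₀L³/(45EI) = 288.9/EI
  at E: triangular load, peak 13: 7w₀L³/(360EI) = 252.8/EI
  θ_D0 = 935.3/EI,  θ_E0 = 818.4/EI
Flexibility coefficients: a unit moment at one end gives L/(3EI) there and L/(6EI) at the far end, so f₁₁ = f₂₂ = 3.333/EI and f₁₂ = f₂₁ = 1.667/EI.
Compatibility — zero rotation at each built-in end:
  3.333 M_D + 1.667 M_E = 935.3
  1.667 M_D + 3.333 M_E = 818.4
Solving the pair gives M_D = 210.4 kN·m and M_E = 140.3 kN·m (hogging).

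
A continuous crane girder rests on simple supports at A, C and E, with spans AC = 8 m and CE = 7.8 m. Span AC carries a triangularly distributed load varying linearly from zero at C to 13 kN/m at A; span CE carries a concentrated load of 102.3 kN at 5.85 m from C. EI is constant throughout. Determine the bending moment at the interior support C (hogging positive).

M_C = 70.74 kN·m

Insert a hinge at C; M_C is the redundant, and each span becomes simply supported.
Discontinuity in slope at C on the released structure — sum the simple-span end rotations:
  span AC: triangular load, peak 13: 7w₀L³/(360EI) = 129.4/EI
  span CE: point load 102.3 at a = 5.85: Pab(L + b)/(6LEI) = 243.1/EI
  relative rotation θ_0 = (129.4 + 243.1)/EI = 372.5/EI
A unit hogging moment at C produces rotation L₁/(3EI) + L₂/(3EI) = 5.267/EI.
Compatibility: M_C·(L₁+L₂)/(3EI) = θ_0, giving M_C = 70.74 kN·m (hogging).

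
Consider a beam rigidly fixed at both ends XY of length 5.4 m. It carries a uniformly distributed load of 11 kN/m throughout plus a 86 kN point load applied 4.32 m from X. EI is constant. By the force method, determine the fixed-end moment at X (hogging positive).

M_X = 41.59 kN·m

Take the two fixed-end moments M_X, M_Y as redundants; the released structure is the simple span XY.
Simple-span end rotations at X and Y under the given loads:
  at X: UDL 11: wL³/(24EI) = 72.17/EI
  at Y: UDL 11: wL³/(24EI) = 72.17/EI
  at X: point load 86 at a = 4.32: Pab(L + b)/(6LEI) = 80.25/EI
  at Y: point load 86 at a = 4.32: Pab(L + a)/(6LEI) = 120.4/EI
  θ_X0 = 152.4/EI,  θ_Y0 = 192.5/EI
Flexibility coefficients: a unit moment at one end gives L/(3EI) there and L/(6EI) at the far end, so f₁₁ = f₂₂ = 1.8/EI and f₁₂ = f₂₁ = 0.9/EI.
Compatibility — zero rotation at each built-in end:
  1.8 M_X + 0.9 M_Y = 152.4
  0.9 M_X + 1.8 M_Y = 192.5
Solving the pair gives M_X = 41.59 kN·m and M_Y = 86.17 kN·m (hogging).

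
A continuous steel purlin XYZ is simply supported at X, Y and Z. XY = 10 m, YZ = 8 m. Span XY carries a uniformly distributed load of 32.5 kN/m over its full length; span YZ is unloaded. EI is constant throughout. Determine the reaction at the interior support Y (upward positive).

Take M_Y as the redundant. Released structure: two simple spans XY and YZ with a hinge at Y.
End slopes at the hinge Y, treating each span as simply supported:
  span XY: UDL 32.5: wL³/(24EI) = 1354/EI
  relative rotation θ_0 = (1354 + 0)/EI = 1354/EI
A unit hogging moment at Y produces rotation L₁/(3EI) + L₂/(3EI) = 6/EI.
Slope continuity at Y: θ_0 = M_Y·6/EI, so M_Y = 1354/6 = 225.7 kN·m (hogging).
Span XY, ΣM about X with M_Y applied at Y: R_Y^{XY}·10 = 1625 + 225.7, so R_Y^{XY} = 185.1 kN and R_X = 325 − 185.1 = 139.9 kN.
Span YZ, ΣM about Z: R_Y^{YZ}·8 = 0 + 225.7, so R_Y^{YZ} = 28.21 kN and R_Z = 0 − 28.21 = -28.21 kN.
R_Y = 185.1 + 28.21 = 213.3 kN.

R_Y = 213.3 kN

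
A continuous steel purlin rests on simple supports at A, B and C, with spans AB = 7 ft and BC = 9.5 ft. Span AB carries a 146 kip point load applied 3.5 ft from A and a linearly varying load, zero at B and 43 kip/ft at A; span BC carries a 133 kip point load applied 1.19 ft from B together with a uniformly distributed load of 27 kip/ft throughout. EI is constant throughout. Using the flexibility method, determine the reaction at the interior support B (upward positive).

R_B = 462.9 kip

Take M_B as the redundant. Released structure: two simple spans AB and BC with a hinge at B.
End slopes at the hinge B, treating each span as simply supported:
  span AB: point load 146 at a = 3.5: Pab(L + a)/(6LEI) = 447.1/EI
  span AB: triangular load, peak 43: 7w₀L³/(360EI) = 286.8/EI
  span BC: point load 133 at a = 1.19: Pab(L + b)/(6LEI) = 410.9/EI
  span BC: UDL 27: wL³/(24EI) = 964.5/EI
  relative rotation θ_0 = (733.9 + 1375)/EI = 2109/EI
A unit hogging moment at B produces rotation L₁/(3EI) + L₂/(3EI) = 5.5/EI.
Slope continuity at B: θ_0 = M_B·5.5/EI, so M_B = 2109/5.5 = 383.5 kip·ft (hogging).
Span AB, ΣM about A with M_B applied at B: R_B^{AB}·7 = 862.2 + 383.5, so R_B^{AB} = 178 kip and R_A = 296.5 − 178 = 118.5 kip.
Span BC, ΣM about C: R_B^{BC}·9.5 = 2324 + 383.5, so R_B^{BC} = 285 kip and R_C = 389.5 − 285 = 104.5 kip.
R_B = 178 + 285 = 462.9 kip.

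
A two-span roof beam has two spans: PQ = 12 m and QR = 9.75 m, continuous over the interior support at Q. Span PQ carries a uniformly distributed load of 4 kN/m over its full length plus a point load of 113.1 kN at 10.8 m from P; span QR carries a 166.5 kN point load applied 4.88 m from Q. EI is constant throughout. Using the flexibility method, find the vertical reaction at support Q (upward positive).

Release continuity at Q by inserting a hinge; the redundant is the internal moment M_Q. The primary structure is two simply-supported spans PQ and QR.
Discontinuity in slope at Q on the released structure — sum the simple-span end rotations:
  span PQ: UDL 4: wL³/(24EI) = 288/EI
  span PQ: point load 113.1 at a = 10.8: Pab(L + a)/(6LEI) = 464.2/EI
  span QR: point load 166.5 at a = 4.88: Pab(L + b)/(6LEI) = 988.9/EI
  relative rotation θ_0 = (752.2 + 988.9)/EI = 1741/EI
A unit hogging moment at Q produces rotation L₁/(3EI) + L₂/(3EI) = 7.25/EI.
Compatibility: M_Q·(L₁+L₂)/(3EI) = θ_0, giving M_Q = 240.1 kN·m (hogging).
Span PQ, ΣM about P with M_Q applied at Q: R_Q^{PQ}·12 = 1509 + 240.1, so R_Q^{PQ} = 145.8 kN and R_P = 161.1 − 145.8 = 15.3 kN.
Span QR, ΣM about R: R_Q^{QR}·9.75 = 810.9 + 240.1, so R_Q^{QR} = 107.8 kN and R_R = 166.5 − 107.8 = 58.7 kN.
R_Q = 145.8 + 107.8 = 253.6 kN.

R_Q = 253.6 kN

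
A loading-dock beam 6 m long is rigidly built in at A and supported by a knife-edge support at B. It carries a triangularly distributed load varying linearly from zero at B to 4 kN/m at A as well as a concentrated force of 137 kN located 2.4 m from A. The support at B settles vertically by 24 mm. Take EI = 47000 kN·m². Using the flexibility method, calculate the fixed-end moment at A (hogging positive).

Remove the prop at B; the released (primary) structure is a cantilever built in at A.
Downward deflection at the released point B due to the loads:
  triangular load, peak 4 at the fixed end: w₀L⁴/(30EI) = 172.8/EI
  point load 137 at a = 2.4: Pa²(3L − a)/(6EI) = 2052/EI
  δ_0 = 2225/EI
Flexibility coefficient — unit upward force at B: δ_{BB} = L³/(3EI) = 72/EI.
With EI = 47000 kN·m²: δ_0 = 0.04733 m and δ_{BB} = 0.001532 m/kN.
Compatibility — the beam at B must follow the support down by 0.024 m: δ_0 − R_B·δ_{BB} = 0.024, so R_B = (0.04733 − 0.024)/0.001532 = 15.23 kN.
Moment equilibrium about A: M_A = Σ(load moments about A) − R_B·L = 352.8 − 15.23×6 = 261.4 kN·m.

M_A = 261.4 kN·m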